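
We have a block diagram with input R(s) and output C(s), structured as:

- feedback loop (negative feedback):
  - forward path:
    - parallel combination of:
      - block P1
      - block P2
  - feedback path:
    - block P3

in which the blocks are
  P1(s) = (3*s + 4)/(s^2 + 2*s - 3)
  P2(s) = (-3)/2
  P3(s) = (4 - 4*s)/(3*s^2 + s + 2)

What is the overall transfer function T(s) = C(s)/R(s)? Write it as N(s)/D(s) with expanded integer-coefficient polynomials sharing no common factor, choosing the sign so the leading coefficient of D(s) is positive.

Answer: (-9*s^4 - 3*s^3 + 45*s^2 + 17*s + 34)/(6*s^4 + 26*s^3 - 22*s^2 - 66*s + 56)

Working:
1. reduce the parallel group P1, P2 = (17 - 3*s^2)/(2*s^2 + 4*s - 6)
2. apply the feedback formula to (P1+P2), P3, which is the overall transfer function T(s) = C(s)/R(s) in lowest terms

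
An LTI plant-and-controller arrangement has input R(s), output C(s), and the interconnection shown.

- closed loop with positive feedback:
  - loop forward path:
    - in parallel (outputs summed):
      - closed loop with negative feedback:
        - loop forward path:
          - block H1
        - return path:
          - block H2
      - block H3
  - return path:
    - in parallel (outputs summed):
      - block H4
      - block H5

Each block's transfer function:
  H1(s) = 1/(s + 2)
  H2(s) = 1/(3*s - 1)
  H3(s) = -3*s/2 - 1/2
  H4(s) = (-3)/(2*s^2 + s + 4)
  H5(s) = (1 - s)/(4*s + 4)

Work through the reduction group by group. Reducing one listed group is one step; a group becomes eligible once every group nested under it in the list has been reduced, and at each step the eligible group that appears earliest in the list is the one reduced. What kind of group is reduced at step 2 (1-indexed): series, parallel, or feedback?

Reducing step by step:

Step 1 - apply the feedback formula to H1, H2
Step 2 - reduce the parallel group [H1/(1+H1*H2)], H3
Step 3 - add H4, H5 (parallel)
Step 4 - reduce the feedback loop with forward ([H1/(1+H1*H2)]+H3) and return (H4+H5)
At step 2 the group reduced is parallel.

Answer: parallel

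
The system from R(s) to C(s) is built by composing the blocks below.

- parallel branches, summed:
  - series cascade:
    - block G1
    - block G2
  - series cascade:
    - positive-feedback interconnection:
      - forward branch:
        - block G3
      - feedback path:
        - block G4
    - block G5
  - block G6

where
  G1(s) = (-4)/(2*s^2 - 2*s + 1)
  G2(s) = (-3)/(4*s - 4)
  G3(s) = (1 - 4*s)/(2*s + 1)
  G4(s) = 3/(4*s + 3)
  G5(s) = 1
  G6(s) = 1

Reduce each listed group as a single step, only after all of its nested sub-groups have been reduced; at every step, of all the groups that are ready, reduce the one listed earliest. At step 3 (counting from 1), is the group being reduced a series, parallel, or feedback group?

The answer is series.

Reasoning:
1. cascade G1, G2
2. feedback reduction of G3, G4
3. series reduction of [G3/(1-G3*G4)], G5
4. reduce the parallel group (G1*G2), ([G3/(1-G3*G4)]*G5), G6
The group at step 3 is a series group.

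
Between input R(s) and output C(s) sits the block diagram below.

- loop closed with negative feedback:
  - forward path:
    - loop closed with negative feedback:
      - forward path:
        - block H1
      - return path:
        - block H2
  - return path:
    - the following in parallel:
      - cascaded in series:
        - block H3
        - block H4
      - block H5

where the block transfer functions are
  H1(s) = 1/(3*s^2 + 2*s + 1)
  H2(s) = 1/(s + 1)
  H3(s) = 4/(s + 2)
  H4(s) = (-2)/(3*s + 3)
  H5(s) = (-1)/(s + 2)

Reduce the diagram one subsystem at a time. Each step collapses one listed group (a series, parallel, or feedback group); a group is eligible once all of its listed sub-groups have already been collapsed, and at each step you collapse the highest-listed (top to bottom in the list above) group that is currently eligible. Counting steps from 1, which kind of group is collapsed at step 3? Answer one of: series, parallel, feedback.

The answer is parallel.

Reasoning:
Step 1 - reduce the feedback loop with forward H1 and return H2
Step 2 - multiply H3, H4 (series)
Step 3 - parallel reduction of (H3*H4), H5
Step 4 - close the feedback loop around [H1/(1+H1*H2)], ((H3*H4)+H5)
So the answer for step 3 is parallel.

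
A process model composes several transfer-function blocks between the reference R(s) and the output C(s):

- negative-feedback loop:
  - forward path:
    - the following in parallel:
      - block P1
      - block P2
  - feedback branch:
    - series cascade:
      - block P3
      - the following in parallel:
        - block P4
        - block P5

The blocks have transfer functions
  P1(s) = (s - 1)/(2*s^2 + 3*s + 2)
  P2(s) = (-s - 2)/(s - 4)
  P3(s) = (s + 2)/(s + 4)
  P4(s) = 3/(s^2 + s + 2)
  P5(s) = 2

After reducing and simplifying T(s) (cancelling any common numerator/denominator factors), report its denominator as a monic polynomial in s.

The answer is s^6 + 19*s^5/2 + 107*s^4/2 + 122*s^3 + 367*s^2/2 + 155*s + 32.

Reasoning:
(1) add P1, P2 (parallel) = (-2*s^3 - 6*s^2 - 13*s)/(2*s^3 - 5*s^2 - 10*s - 8)
(2) sum the parallel branches P4, P5 = (2*s^2 + 2*s + 7)/(s^2 + s + 2)
(3) combine P3, (P4+P5) in series = (2*s^3 + 6*s^2 + 11*s + 14)/(s^3 + 5*s^2 + 6*s + 8)
(4) feedback reduction of (P1+P2), (P3*(P4+P5)) = (2*s^6 + 16*s^5 + 55*s^4 + 117*s^3 + 126*s^2 + 104*s)/(2*s^6 + 19*s^5 + 107*s^4 + 244*s^3 + 367*s^2 + 310*s + 64)
The result of step 4 is T(s) in lowest terms. Its denominator has leading coefficient 2; dividing the denominator through by 2 makes it monic.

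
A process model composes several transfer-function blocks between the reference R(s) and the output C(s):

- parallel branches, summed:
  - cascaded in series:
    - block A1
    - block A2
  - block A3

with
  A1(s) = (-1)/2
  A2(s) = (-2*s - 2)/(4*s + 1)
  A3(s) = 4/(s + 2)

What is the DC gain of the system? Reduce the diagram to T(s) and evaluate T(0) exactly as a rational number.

Reducing step by step:

[1] series reduction of A1, A2, giving (s + 1)/(4*s + 1)
[2] combine (A1*A2), A3 in parallel, giving (s^2 + 19*s + 6)/(4*s^2 + 9*s + 2)
Step 2 gives the overall T(s). Then T(0) = 6/2 = 3.

Answer: 3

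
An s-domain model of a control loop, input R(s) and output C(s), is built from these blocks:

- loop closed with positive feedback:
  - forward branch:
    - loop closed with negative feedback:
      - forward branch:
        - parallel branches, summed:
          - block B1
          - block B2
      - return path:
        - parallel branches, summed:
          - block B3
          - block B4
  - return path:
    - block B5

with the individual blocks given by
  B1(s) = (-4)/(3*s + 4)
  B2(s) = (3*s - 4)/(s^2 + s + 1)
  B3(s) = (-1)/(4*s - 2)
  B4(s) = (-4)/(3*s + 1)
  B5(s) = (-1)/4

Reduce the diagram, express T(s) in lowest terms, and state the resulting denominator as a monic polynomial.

[1] add B1, B2 (parallel) -> (5*s^2 - 4*s - 20)/(3*s^3 + 7*s^2 + 7*s + 4)
[2] parallel reduction of B3, B4 -> (7 - 19*s)/(12*s^2 - 2*s - 2)
[3] reduce the feedback loop with forward (B1+B2) and return (B3+B4) -> (60*s^4 - 58*s^3 - 242*s^2 + 48*s + 40)/(36*s^5 + 78*s^4 - 31*s^3 + 131*s^2 + 330*s - 148)
[4] collapse the loop ([(B1+B2)/(1+(B1+B2)*(B3+B4))] forward, B5 return) -> (120*s^4 - 116*s^3 - 484*s^2 + 96*s + 80)/(72*s^5 + 186*s^4 - 91*s^3 + 141*s^2 + 684*s - 276)
Step 4 gives the fully reduced T(s), with no common factor left to cancel. The denominator's leading coefficient is 72, so divide each of its coefficients by 72 to get the monic form.

Hence the answer: s^5 + 31*s^4/12 - 91*s^3/72 + 47*s^2/24 + 19*s/2 - 23/6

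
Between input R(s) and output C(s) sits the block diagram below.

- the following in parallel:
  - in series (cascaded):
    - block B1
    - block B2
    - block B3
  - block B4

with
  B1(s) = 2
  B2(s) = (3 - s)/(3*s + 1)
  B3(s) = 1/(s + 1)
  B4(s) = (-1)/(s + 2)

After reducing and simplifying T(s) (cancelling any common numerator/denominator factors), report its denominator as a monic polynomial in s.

Step 1. multiply B1, B2, B3 (series); result (6 - 2*s)/(3*s^2 + 4*s + 1)
Step 2. parallel reduction of (B1*B2*B3), B4; result (-5*s^2 - 2*s + 11)/(3*s^3 + 10*s^2 + 9*s + 2)
No further cancellation is possible in the step-2 result, so that is T(s). Its denominator becomes monic after dividing by the leading coefficient 3.

Therefore the answer is s^3 + 10*s^2/3 + 3*s + 2/3.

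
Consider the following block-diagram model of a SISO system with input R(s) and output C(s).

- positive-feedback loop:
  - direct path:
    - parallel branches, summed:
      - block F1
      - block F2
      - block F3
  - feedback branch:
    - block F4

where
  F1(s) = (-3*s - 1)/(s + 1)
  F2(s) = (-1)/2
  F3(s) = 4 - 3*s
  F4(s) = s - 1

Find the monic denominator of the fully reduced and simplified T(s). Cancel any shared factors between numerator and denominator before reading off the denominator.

[1] sum the parallel branches F1, F2, F3: (-6*s^2 - 5*s + 5)/(2*s + 2)
[2] close the feedback loop around (F1+F2+F3), F4: (-6*s^2 - 5*s + 5)/(6*s^3 - s^2 - 8*s + 7)
Step 2 gives the fully reduced T(s), with no common factor left to cancel. The denominator's leading coefficient is 6, so divide each of its coefficients by 6 to get the monic form.

Hence the answer: s^3 - s^2/6 - 4*s/3 + 7/6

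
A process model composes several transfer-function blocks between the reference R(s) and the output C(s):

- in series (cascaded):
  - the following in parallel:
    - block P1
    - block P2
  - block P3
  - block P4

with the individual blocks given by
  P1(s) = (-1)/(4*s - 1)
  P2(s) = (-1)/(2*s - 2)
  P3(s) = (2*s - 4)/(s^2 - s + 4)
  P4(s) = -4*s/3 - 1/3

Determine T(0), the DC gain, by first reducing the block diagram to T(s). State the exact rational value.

First reduce the diagram to T(s).

Step 1 - add P1, P2 (parallel): (3 - 6*s)/(8*s^2 - 10*s + 2)
Step 2 - cascade (P1+P2), P3, P4: (8*s^3 - 18*s^2 + 3*s + 2)/(4*s^4 - 9*s^3 + 22*s^2 - 21*s + 4)
Step 2 gives the overall T(s). Then T(0) = 2/4 = 1/2.

Answer: 1/2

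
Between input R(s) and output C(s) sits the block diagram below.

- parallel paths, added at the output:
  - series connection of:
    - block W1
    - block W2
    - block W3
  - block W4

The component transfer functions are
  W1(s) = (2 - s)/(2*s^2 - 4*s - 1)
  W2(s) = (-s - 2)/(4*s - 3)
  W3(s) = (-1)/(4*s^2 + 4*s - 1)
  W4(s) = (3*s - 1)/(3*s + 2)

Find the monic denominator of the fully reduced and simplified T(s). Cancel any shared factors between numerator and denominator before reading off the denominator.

Step 1: cascade W1, W2, W3 gives (4 - s^2)/(32*s^5 - 56*s^4 - 64*s^3 + 66*s^2 + 4*s - 3)
Step 2: reduce the parallel group (W1*W2*W3), W4 gives (96*s^6 - 200*s^5 - 136*s^4 + 259*s^3 - 56*s^2 - s + 11)/(96*s^6 - 104*s^5 - 304*s^4 + 70*s^3 + 144*s^2 - s - 6)
Step 2 gives the fully reduced T(s), with no common factor left to cancel. The denominator's leading coefficient is 96, so divide each of its coefficients by 96 to get the monic form.

Final answer: s^6 - 13*s^5/12 - 19*s^4/6 + 35*s^3/48 + 3*s^2/2 - s/96 - 1/16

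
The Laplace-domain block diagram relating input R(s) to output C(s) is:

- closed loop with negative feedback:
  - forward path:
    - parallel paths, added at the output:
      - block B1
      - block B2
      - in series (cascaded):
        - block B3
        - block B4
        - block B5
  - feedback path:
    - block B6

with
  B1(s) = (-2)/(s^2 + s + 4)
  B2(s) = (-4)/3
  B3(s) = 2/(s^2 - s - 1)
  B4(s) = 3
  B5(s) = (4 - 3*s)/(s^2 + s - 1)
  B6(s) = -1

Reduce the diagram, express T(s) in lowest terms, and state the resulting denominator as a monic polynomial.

Answer: s^6 + s^5 + 13*s^4/7 + 33*s^3/7 - 113*s^2/7 + 151*s/7 - 254/7

Working:
Step 1. cascade B3, B4, B5 -> (24 - 18*s)/(s^4 - 3*s^2 + 1)
Step 2. parallel reduction of B1, B2, (B3*B4*B5) -> (-4*s^6 - 4*s^5 - 10*s^4 - 42*s^3 + 80*s^2 - 148*s + 266)/(3*s^6 + 3*s^5 + 3*s^4 - 9*s^3 - 33*s^2 + 3*s + 12)
Step 3. apply the feedback formula to (B1+B2+(B3*B4*B5)), B6 -> (-4*s^6 - 4*s^5 - 10*s^4 - 42*s^3 + 80*s^2 - 148*s + 266)/(7*s^6 + 7*s^5 + 13*s^4 + 33*s^3 - 113*s^2 + 151*s - 254)
Step 3 gives the fully reduced T(s), with no common factor left to cancel. The denominator's leading coefficient is 7, so divide each of its coefficients by 7 to get the monic form.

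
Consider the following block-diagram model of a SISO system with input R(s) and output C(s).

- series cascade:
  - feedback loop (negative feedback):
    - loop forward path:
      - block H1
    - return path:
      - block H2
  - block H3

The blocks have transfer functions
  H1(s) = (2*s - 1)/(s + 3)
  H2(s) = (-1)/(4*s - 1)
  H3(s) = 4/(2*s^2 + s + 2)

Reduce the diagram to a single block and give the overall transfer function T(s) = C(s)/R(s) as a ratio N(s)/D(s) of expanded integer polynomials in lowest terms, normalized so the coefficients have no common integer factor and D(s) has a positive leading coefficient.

(1) reduce the feedback loop with forward H1 and return H2 gives (8*s^2 - 6*s + 1)/(4*s^2 + 9*s - 2)
(2) series reduction of [H1/(1+H1*H2)], H3; the result is T(s) itself (integer coefficients, no common factor, positive leading denominator coefficient)

Therefore the answer is (32*s^2 - 24*s + 4)/(8*s^4 + 22*s^3 + 13*s^2 + 16*s - 4).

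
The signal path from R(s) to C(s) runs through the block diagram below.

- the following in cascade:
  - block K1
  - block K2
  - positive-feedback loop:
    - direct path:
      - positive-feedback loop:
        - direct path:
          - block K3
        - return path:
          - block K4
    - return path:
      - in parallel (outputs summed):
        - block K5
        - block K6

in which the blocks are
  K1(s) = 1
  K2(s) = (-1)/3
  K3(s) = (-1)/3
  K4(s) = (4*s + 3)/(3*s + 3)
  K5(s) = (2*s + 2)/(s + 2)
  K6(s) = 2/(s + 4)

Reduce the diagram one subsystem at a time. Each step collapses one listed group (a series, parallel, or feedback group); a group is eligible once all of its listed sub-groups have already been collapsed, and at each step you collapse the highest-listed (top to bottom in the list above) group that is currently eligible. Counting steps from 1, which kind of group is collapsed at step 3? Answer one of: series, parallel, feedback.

Step 1: reduce the feedback loop with forward K3 and return K4
Step 2: sum the parallel branches K5, K6
Step 3: reduce the feedback loop with forward [K3/(1-K3*K4)] and return (K5+K6)
Step 4: combine K1, K2, [[K3/(1-K3*K4)]/(1-[K3/(1-K3*K4)]*(K5+K6))] in series
At step 3 the group reduced is feedback.

Therefore the answer is feedback.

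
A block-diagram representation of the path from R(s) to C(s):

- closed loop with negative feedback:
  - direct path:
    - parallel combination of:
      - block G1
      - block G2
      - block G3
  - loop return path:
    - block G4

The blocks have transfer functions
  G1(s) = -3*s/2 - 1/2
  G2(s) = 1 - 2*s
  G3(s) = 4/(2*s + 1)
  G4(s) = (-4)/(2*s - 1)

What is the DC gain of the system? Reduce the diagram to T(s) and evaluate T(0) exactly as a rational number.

The answer is 9/38.

Reasoning:
Step 1: sum the parallel branches G1, G2, G3, giving (-14*s^2 - 5*s + 9)/(4*s + 2)
Step 2: close the feedback loop around (G1+G2+G3), G4, giving (-28*s^3 + 4*s^2 + 23*s - 9)/(64*s^2 + 20*s - 38)
The step-2 result is T(s). Setting s = 0: T(0) = -9/(-38) = 9/38.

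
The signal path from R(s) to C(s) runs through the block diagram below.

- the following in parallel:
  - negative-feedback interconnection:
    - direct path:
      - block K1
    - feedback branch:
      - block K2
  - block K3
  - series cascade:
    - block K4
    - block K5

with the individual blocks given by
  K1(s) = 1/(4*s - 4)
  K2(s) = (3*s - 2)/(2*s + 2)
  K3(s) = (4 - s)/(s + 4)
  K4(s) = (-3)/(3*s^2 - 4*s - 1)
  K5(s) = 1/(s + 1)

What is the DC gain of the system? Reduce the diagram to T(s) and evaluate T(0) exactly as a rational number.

Step 1 - reduce the feedback loop with forward K1 and return K2 -> (2*s + 2)/(8*s^2 + 3*s - 10)
Step 2 - series reduction of K4, K5 -> (-3)/(3*s^3 - s^2 - 5*s - 1)
Step 3 - parallel reduction of [K1/(1+K1*K2)], K3, (K4*K5) -> (-24*s^6 + 101*s^5 + 105*s^4 - 299*s^3 - 264*s^2 + 122*s + 152)/(24*s^6 + 97*s^5 - 69*s^4 - 305*s^3 - 5*s^2 + 198*s + 40)
DC gain: substitute s = 0 into T(s) from step 3: T(0) = 152/40 = 19/5.

Therefore the answer is 19/5.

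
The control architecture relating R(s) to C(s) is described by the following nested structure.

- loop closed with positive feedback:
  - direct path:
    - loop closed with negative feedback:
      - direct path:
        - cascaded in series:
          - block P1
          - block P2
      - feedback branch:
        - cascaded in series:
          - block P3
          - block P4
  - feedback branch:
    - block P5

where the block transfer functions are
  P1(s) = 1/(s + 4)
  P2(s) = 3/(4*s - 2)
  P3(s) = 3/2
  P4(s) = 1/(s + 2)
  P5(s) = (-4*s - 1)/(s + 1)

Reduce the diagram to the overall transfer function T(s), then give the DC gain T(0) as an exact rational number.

Reducing step by step:

Step 1. multiply P1, P2 (series) -> 3/(4*s^2 + 14*s - 8)
Step 2. series reduction of P3, P4 -> 3/(2*s + 4)
Step 3. feedback reduction of (P1*P2), (P3*P4) -> (6*s + 12)/(8*s^3 + 44*s^2 + 40*s - 23)
Step 4. apply the feedback formula to [(P1*P2)/(1+(P1*P2)*(P3*P4))], P5 -> (6*s^2 + 18*s + 12)/(8*s^4 + 52*s^3 + 108*s^2 + 71*s - 11)
DC gain: substitute s = 0 into T(s) from step 4: T(0) = 12/(-11) = -12/11.

Answer: -12/11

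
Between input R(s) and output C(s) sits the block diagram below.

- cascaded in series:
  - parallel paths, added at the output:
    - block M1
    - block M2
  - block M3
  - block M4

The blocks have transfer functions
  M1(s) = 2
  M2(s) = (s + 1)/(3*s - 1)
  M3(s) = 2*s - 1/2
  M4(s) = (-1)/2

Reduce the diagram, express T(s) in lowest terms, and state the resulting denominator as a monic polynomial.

Step 1 - reduce the parallel group M1, M2 gives (7*s - 1)/(3*s - 1)
Step 2 - series reduction of (M1+M2), M3, M4 gives (-28*s^2 + 11*s - 1)/(12*s - 4)
That last expression is T(s), already simplified. Scaling its denominator by 1/12 (the reciprocal of the leading coefficient) yields the monic denominator.

Final answer: s - 1/3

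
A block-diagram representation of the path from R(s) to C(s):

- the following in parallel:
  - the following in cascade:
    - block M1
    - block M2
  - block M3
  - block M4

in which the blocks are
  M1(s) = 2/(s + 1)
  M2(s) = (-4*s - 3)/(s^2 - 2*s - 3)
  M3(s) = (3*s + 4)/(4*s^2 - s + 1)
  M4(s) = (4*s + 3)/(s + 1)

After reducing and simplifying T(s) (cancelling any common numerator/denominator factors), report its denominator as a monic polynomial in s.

Reducing step by step:

Step 1: multiply M1, M2 (series), giving (-8*s - 6)/(s^3 - s^2 - 5*s - 3)
Step 2: sum the parallel branches (M1*M2), M3, M4, giving (16*s^5 - 21*s^4 - 94*s^3 - 58*s^2 - 40*s - 27)/(4*s^5 - 5*s^4 - 18*s^3 - 8*s^2 - 2*s - 3)
That last expression is T(s), already simplified. Scaling its denominator by 1/4 (the reciprocal of the leading coefficient) yields the monic denominator.

Answer: s^5 - 5*s^4/4 - 9*s^3/2 - 2*s^2 - s/2 - 3/4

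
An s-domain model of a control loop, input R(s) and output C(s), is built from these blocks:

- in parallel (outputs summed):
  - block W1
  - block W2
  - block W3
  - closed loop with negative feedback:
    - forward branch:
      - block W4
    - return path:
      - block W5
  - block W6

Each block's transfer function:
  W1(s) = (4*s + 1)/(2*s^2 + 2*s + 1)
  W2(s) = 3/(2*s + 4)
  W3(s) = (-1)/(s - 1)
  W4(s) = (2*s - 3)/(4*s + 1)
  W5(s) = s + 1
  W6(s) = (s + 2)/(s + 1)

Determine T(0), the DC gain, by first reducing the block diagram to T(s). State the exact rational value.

Reducing step by step:

1. apply the feedback formula to W4, W5 gives (2*s - 3)/(2*s^2 + 3*s - 2)
2. sum the parallel branches W1, W2, W3, [W4/(1+W4*W5)], W6 gives (8*s^6 + 56*s^5 + 14*s^4 - 116*s^3 - 71*s^2 + 24*s + 25)/(8*s^6 + 20*s^5 - 22*s^3 - 12*s^2 + 2*s + 4)
That last expression is T(s); at s = 0 only the constant terms survive, so T(0) = 25/4.

Answer: 25/4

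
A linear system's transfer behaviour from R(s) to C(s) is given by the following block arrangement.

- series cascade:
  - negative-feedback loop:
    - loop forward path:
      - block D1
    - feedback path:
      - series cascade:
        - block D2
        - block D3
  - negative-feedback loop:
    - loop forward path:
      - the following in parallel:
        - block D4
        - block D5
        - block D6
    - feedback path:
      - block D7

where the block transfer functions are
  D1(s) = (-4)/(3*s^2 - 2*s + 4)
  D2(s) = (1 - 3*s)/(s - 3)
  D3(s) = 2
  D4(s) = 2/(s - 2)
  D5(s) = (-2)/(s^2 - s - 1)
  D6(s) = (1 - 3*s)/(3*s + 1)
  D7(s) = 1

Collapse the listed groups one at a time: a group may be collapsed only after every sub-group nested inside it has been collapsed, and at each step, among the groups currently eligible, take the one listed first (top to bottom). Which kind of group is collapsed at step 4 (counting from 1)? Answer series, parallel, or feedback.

Reducing step by step:

(1) multiply D2, D3 (series)
(2) feedback reduction of D1, (D2*D3)
(3) parallel reduction of D4, D5, D6
(4) reduce the feedback loop with forward (D4+D5+D6) and return D7
(5) cascade [D1/(1+D1*(D2*D3))], [(D4+D5+D6)/(1+(D4+D5+D6)*D7)]
Step 4: feedback.

Answer: feedback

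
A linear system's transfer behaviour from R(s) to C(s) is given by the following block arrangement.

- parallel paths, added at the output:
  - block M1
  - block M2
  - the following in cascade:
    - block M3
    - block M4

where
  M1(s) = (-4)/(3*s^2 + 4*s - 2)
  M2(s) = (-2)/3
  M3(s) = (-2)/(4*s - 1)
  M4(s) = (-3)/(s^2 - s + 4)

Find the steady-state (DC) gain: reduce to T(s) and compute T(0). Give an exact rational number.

First reduce the diagram to T(s).

(1) cascade M3, M4 = 6/(4*s^3 - 5*s^2 + 17*s - 4)
(2) parallel reduction of M1, M2, (M3*M4) = (-24*s^5 - 2*s^4 - 94*s^3 - 18*s^2 - 32*s - 4)/(36*s^5 + 3*s^4 + 69*s^3 + 198*s^2 - 150*s + 24)
DC gain: substitute s = 0 into T(s) from step 2: T(0) = -4/24 = -1/6.

Answer: -1/6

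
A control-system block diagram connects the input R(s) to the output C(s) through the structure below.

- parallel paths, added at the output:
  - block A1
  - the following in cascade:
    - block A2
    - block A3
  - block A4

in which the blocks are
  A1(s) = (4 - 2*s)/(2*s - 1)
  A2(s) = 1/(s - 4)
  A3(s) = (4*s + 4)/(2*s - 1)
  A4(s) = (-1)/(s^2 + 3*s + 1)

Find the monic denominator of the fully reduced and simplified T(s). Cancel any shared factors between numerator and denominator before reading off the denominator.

Reducing step by step:

Step 1 - combine A2, A3 in series; result (4*s + 4)/(2*s^2 - 9*s + 4)
Step 2 - sum the parallel branches A1, (A2*A3), A4; result (-2*s^4 + 10*s^3 + 32*s^2 - 11*s - 16)/(2*s^4 - 3*s^3 - 21*s^2 + 3*s + 4)
Step 2 gives the fully reduced T(s), with no common factor left to cancel. The denominator's leading coefficient is 2, so divide each of its coefficients by 2 to get the monic form.

Answer: s^4 - 3*s^3/2 - 21*s^2/2 + 3*s/2 + 2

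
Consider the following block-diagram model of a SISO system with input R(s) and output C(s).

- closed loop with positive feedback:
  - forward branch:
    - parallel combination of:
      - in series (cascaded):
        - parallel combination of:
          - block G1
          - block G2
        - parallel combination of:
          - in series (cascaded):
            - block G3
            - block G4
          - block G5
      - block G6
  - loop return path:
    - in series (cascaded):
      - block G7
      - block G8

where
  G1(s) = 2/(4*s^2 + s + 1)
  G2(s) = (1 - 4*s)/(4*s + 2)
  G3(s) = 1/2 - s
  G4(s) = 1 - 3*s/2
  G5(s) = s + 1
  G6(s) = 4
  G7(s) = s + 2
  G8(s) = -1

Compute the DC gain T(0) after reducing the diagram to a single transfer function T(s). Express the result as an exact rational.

Answer: 31/66

Working:
Step 1: sum the parallel branches G1, G2; result (-16*s^3 + 5*s + 5)/(16*s^3 + 12*s^2 + 6*s + 2)
Step 2: multiply G3, G4 (series); result 3*s^2/2 - 7*s/4 + 1/2
Step 3: reduce the parallel group (G3*G4), G5; result 3*s^2/2 - 3*s/4 + 3/2
Step 4: series reduction of (G1+G2), ((G3*G4)+G5); result (-96*s^5 + 48*s^4 - 66*s^3 + 15*s^2 + 15*s + 30)/(64*s^3 + 48*s^2 + 24*s + 8)
Step 5: reduce the parallel group ((G1+G2)*((G3*G4)+G5)), G6; result (-96*s^5 + 48*s^4 + 190*s^3 + 207*s^2 + 111*s + 62)/(64*s^3 + 48*s^2 + 24*s + 8)
Step 6: reduce the series chain G7, G8; result -s - 2
Step 7: collapse the loop ((((G1+G2)*((G3*G4)+G5))+G6) forward, (G7*G8) return); result (96*s^5 - 48*s^4 - 190*s^3 - 207*s^2 - 111*s - 62)/(96*s^6 + 144*s^5 - 286*s^4 - 651*s^3 - 573*s^2 - 308*s - 132)
Evaluating the step-7 result (the overall T(s)) at s = 0 gives T(0) = -62/(-132) = 31/66.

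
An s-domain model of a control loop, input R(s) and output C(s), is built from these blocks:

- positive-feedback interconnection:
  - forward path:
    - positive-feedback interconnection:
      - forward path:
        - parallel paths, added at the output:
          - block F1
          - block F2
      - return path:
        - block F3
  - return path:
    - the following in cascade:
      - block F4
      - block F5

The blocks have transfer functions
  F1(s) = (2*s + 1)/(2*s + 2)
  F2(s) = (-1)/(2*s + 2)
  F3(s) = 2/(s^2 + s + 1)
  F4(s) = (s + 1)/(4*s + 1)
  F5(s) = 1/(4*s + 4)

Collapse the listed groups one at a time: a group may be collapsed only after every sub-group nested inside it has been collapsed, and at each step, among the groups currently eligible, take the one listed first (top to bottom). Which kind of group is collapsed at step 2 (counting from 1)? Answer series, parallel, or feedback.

Step 1 - combine F1, F2 in parallel
Step 2 - close the feedback loop around (F1+F2), F3
Step 3 - cascade F4, F5
Step 4 - reduce the feedback loop with forward [(F1+F2)/(1-(F1+F2)*F3)] and return (F4*F5)
So the answer for step 2 is feedback.

Hence the answer: feedback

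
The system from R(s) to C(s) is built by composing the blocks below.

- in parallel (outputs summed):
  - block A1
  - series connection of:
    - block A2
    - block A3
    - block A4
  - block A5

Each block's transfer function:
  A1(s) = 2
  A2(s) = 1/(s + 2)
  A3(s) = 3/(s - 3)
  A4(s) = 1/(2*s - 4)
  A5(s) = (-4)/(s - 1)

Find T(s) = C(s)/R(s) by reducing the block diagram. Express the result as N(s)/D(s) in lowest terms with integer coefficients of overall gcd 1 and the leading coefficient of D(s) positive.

First reduce the diagram to T(s).

[1] multiply A2, A3, A4 (series); result 3/(2*s^3 - 6*s^2 - 8*s + 24)
[2] combine A1, (A2*A3*A4), A5 in parallel: this yields T(s), and no further normalization is needed

Answer: (4*s^4 - 24*s^3 + 20*s^2 + 99*s - 147)/(2*s^4 - 8*s^3 - 2*s^2 + 32*s - 24)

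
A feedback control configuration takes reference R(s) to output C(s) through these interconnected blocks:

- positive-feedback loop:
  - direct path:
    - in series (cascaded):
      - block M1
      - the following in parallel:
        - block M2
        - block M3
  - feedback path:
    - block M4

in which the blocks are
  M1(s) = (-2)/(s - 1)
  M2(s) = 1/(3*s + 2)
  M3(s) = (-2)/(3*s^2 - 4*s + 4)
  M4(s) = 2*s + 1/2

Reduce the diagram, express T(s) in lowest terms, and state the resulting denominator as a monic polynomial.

(1) parallel reduction of M2, M3 gives (3*s^2 - 10*s)/(9*s^3 - 6*s^2 + 4*s + 8)
(2) multiply M1, (M2+M3) (series) gives (-6*s^2 + 20*s)/(9*s^4 - 15*s^3 + 10*s^2 + 4*s - 8)
(3) close the feedback loop around (M1*(M2+M3)), M4 gives (-6*s^2 + 20*s)/(9*s^4 - 3*s^3 - 27*s^2 - 6*s - 8)
T(s) is the step-3 result (common factors already cancelled). Leading coefficient of the denominator: 9. Divide through by 9 for the monic polynomial.

Hence the answer: s^4 - s^3/3 - 3*s^2 - 2*s/3 - 8/9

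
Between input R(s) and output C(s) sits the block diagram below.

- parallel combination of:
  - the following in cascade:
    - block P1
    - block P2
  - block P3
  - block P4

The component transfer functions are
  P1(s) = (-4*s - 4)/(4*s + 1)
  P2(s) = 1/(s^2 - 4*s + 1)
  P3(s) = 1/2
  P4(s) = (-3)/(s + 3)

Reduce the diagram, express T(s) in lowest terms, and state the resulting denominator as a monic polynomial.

[1] cascade P1, P2, giving (-4*s - 4)/(4*s^3 - 15*s^2 + 1)
[2] reduce the parallel group (P1*P2), P3, P4, giving (4*s^4 - 27*s^3 + 37*s^2 - 31*s - 27)/(8*s^4 - 6*s^3 - 90*s^2 + 2*s + 6)
Step 2 gives the fully reduced T(s), with no common factor left to cancel. The denominator's leading coefficient is 8, so divide each of its coefficients by 8 to get the monic form.

Answer: s^4 - 3*s^3/4 - 45*s^2/4 + s/4 + 3/4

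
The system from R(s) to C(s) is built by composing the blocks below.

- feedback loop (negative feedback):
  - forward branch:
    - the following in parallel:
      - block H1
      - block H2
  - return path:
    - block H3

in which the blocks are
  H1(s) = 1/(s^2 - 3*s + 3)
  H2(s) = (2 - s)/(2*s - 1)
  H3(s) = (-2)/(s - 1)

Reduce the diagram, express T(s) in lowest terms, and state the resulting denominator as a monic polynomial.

Step 1: add H1, H2 (parallel), giving (-s^3 + 5*s^2 - 7*s + 5)/(2*s^3 - 7*s^2 + 9*s - 3)
Step 2: reduce the feedback loop with forward (H1+H2) and return H3, giving (-s^4 + 6*s^3 - 12*s^2 + 12*s - 5)/(2*s^4 - 7*s^3 + 6*s^2 + 2*s - 7)
Step 2 gives the fully reduced T(s), with no common factor left to cancel. The denominator's leading coefficient is 2, so divide each of its coefficients by 2 to get the monic form.

Final answer: s^4 - 7*s^3/2 + 3*s^2 + s - 7/2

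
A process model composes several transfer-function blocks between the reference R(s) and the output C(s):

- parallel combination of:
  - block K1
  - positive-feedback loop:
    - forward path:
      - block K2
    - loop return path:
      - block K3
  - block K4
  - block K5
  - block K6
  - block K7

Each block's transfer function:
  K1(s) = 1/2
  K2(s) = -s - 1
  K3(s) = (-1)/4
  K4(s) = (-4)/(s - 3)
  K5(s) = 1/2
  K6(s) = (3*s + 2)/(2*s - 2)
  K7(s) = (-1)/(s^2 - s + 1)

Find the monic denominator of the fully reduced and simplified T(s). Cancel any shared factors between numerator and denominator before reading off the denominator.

First reduce the diagram to T(s).

(1) close the feedback loop around K2, K3 = (4*s + 4)/(s - 3)
(2) add K1, [K2/(1-K2*K3)], K4, K5, K6, K7 (parallel) = (13*s^4 - 36*s^3 + 34*s^2 - 15*s - 6)/(2*s^4 - 10*s^3 + 16*s^2 - 14*s + 6)
The result of step 2 is T(s) in lowest terms. Its denominator has leading coefficient 2; dividing the denominator through by 2 makes it monic.

Answer: s^4 - 5*s^3 + 8*s^2 - 7*s + 3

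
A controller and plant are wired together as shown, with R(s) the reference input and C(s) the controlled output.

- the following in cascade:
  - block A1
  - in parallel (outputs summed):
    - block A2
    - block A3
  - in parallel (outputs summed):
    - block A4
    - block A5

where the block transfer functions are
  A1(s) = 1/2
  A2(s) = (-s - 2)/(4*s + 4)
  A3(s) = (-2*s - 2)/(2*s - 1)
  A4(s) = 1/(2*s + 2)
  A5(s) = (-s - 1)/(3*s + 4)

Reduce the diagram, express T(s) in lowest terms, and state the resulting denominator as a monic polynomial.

[1] parallel reduction of A2, A3; result (-10*s^2 - 19*s - 6)/(8*s^2 + 4*s - 4)
[2] add A4, A5 (parallel); result (-2*s^2 - s + 2)/(6*s^2 + 14*s + 8)
[3] cascade A1, (A2+A3), (A4+A5); result (20*s^4 + 48*s^3 + 11*s^2 - 32*s - 12)/(96*s^4 + 272*s^3 + 192*s^2 - 48*s - 64)
The result of step 3 is T(s) in lowest terms. Its denominator has leading coefficient 96; dividing the denominator through by 96 makes it monic.

Answer: s^4 + 17*s^3/6 + 2*s^2 - s/2 - 2/3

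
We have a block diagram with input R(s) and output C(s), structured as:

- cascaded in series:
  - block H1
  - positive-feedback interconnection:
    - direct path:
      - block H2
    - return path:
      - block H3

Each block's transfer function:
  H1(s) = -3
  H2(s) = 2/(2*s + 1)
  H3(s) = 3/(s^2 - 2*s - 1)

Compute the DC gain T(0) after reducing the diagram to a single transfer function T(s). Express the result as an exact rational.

Answer: -6/7

Working:
1. feedback reduction of H2, H3: (2*s^2 - 4*s - 2)/(2*s^3 - 3*s^2 - 4*s - 7)
2. combine H1, [H2/(1-H2*H3)] in series: (-6*s^2 + 12*s + 6)/(2*s^3 - 3*s^2 - 4*s - 7)
DC gain: substitute s = 0 into T(s) from step 2: T(0) = 6/(-7) = -6/7.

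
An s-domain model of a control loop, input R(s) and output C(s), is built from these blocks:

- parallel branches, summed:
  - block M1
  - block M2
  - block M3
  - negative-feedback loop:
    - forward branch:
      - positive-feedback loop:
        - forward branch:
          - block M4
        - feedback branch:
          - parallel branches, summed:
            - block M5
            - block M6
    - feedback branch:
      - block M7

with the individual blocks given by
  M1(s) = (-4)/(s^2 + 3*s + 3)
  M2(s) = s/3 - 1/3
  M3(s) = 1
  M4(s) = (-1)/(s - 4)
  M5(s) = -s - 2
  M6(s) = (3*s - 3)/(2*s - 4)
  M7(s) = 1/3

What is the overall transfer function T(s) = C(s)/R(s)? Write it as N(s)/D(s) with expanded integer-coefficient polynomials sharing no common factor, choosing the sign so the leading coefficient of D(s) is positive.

The answer is (29*s^4 + 96*s^3 - 56*s^2 - 831*s + 294)/(87*s^3 + 60*s^2 - 342*s - 603).

Reasoning:
[1] reduce the parallel group M5, M6 = (-2*s^2 + 3*s + 5)/(2*s - 4)
[2] collapse the loop (M4 forward, (M5+M6) return) = (2*s - 4)/(9*s - 21)
[3] feedback reduction of [M4/(1-M4*(M5+M6))], M7 = (6*s - 12)/(29*s - 67)
[4] parallel reduction of M1, M2, M3, [[M4/(1-M4*(M5+M6))]/(1+[M4/(1-M4*(M5+M6))]*M7)]; the result is T(s) itself (integer coefficients, no common factor, positive leading denominator coefficient)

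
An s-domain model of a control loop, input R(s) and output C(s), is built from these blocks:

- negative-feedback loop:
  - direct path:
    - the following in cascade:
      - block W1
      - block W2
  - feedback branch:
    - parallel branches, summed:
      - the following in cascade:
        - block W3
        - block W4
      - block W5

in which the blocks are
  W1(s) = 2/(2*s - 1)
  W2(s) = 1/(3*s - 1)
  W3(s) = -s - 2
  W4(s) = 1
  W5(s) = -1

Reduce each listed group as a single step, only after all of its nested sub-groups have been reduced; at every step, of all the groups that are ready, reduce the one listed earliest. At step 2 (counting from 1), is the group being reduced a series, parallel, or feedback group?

[1] combine W1, W2 in series
[2] multiply W3, W4 (series)
[3] sum the parallel branches (W3*W4), W5
[4] feedback reduction of (W1*W2), ((W3*W4)+W5)
At step 2 the group reduced is series.

Therefore the answer is series.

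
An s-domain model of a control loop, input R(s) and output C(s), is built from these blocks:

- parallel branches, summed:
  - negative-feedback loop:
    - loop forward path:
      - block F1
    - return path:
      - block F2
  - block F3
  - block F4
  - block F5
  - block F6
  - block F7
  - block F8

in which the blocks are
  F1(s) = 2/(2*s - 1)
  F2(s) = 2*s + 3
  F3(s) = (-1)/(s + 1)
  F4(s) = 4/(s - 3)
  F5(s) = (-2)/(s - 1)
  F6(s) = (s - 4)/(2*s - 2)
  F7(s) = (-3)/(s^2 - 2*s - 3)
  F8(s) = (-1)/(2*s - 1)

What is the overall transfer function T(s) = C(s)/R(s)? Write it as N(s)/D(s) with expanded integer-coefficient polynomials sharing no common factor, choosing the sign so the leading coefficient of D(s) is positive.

The answer is (12*s^5 - 48*s^4 + 157*s^3 + 318*s^2 - 9*s - 122)/(24*s^5 - 64*s^4 - 58*s^3 + 94*s^2 + 34*s - 30).

Reasoning:
Step 1: close the feedback loop around F1, F2 gives 2/(6*s + 5)
Step 2: sum the parallel branches [F1/(1+F1*F2)], F3, F4, F5, F6, F7, F8 - this is the overall T(s), already in the required normalized form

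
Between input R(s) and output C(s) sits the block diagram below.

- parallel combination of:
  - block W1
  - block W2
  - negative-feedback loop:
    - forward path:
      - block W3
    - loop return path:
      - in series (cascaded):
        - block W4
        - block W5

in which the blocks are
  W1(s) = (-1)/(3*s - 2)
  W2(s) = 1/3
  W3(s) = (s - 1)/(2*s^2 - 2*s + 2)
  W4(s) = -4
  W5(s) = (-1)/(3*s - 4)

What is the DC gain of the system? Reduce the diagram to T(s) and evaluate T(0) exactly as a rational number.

Step 1. cascade W4, W5, giving 4/(3*s - 4)
Step 2. reduce the feedback loop with forward W3 and return (W4*W5), giving (3*s^2 - 7*s + 4)/(6*s^3 - 14*s^2 + 18*s - 12)
Step 3. parallel reduction of W1, W2, [W3/(1+W3*(W4*W5))], giving (18*s^4 - 45*s^3 + 43*s^2 - 48*s + 36)/(54*s^4 - 162*s^3 + 246*s^2 - 216*s + 72)
Step 3 gives the overall T(s). Then T(0) = 36/72 = 1/2.

Therefore the answer is 1/2.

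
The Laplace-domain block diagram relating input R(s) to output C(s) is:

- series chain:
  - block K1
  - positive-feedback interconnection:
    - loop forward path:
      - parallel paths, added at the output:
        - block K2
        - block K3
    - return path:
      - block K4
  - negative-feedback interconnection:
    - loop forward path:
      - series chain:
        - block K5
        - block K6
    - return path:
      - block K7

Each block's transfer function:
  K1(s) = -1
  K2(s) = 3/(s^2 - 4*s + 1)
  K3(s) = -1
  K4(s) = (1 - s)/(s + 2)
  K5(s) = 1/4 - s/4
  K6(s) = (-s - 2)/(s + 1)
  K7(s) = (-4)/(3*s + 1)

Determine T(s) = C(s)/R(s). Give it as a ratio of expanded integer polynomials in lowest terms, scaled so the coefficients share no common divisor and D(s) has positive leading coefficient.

The answer is (3*s^6 - 2*s^5 - 43*s^4 - 44*s^3 + 38*s^2 + 40*s + 8)/(24*s^4 - 36*s^3 - 72*s^2 - 108*s).

Reasoning:
Step 1 - sum the parallel branches K2, K3 gives (-s^2 + 4*s + 2)/(s^2 - 4*s + 1)
Step 2 - close the feedback loop around (K2+K3), K4 gives (-s^3 + 2*s^2 + 10*s + 4)/(3*s^2 - 9*s)
Step 3 - reduce the series chain K5, K6 gives (s^2 + s - 2)/(4*s + 4)
Step 4 - collapse the loop ((K5*K6) forward, K7 return) gives (3*s^3 + 4*s^2 - 5*s - 2)/(8*s^2 + 12*s + 12)
Step 5 - multiply K1, [(K2+K3)/(1-(K2+K3)*K4)], [(K5*K6)/(1+(K5*K6)*K7)] (series): this yields T(s), and no further normalization is needed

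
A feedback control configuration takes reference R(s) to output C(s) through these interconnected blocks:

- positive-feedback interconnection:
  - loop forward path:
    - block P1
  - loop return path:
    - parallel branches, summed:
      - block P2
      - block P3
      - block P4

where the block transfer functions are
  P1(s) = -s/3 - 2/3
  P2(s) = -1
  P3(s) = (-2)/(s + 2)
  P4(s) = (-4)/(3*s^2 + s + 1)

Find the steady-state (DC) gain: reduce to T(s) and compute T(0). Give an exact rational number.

First reduce the diagram to T(s).

(1) reduce the parallel group P2, P3, P4 -> (-3*s^3 - 13*s^2 - 9*s - 12)/(3*s^3 + 7*s^2 + 3*s + 2)
(2) reduce the feedback loop with forward P1 and return (P2+P3+P4) -> (3*s^3 + 7*s^2 + 3*s + 2)/(3*s^3 + 4*s^2 + 6*s + 9)
The step-2 result is T(s). Setting s = 0: T(0) = 2/9.

Answer: 2/9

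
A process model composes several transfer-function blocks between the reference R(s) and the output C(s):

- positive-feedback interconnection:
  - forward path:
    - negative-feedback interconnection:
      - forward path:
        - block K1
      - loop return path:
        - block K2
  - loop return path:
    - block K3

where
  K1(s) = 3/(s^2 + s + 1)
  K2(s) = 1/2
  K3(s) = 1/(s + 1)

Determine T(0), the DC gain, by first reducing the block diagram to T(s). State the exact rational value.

Step 1: feedback reduction of K1, K2, giving 6/(2*s^2 + 2*s + 5)
Step 2: collapse the loop ([K1/(1+K1*K2)] forward, K3 return), giving (6*s + 6)/(2*s^3 + 4*s^2 + 7*s - 1)
That last expression is T(s); at s = 0 only the constant terms survive, so T(0) = 6/(-1) = -6.

Answer: -6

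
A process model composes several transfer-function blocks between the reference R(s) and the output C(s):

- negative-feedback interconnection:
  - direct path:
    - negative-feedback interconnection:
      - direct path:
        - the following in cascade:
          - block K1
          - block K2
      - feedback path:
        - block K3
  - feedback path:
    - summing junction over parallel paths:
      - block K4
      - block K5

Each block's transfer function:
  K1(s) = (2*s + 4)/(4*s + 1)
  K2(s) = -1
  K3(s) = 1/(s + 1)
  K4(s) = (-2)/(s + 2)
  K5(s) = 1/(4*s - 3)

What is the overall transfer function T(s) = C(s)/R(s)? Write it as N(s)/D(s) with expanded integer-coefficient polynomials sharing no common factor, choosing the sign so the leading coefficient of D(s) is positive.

The answer is (-8*s^3 - 18*s^2 + 2*s + 12)/(16*s^3 + 14*s^2 - 23*s - 7).

Reasoning:
Step 1. cascade K1, K2 -> (-2*s - 4)/(4*s + 1)
Step 2. feedback reduction of (K1*K2), K3 -> (-2*s^2 - 6*s - 4)/(4*s^2 + 3*s - 3)
Step 3. sum the parallel branches K4, K5 -> (8 - 7*s)/(4*s^2 + 5*s - 6)
Step 4. feedback reduction of [(K1*K2)/(1+(K1*K2)*K3)], (K4+K5), which is the overall transfer function T(s) = C(s)/R(s) in lowest terms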